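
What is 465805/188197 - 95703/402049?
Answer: 169265416954/75664415653 ≈ 2.2371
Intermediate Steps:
465805/188197 - 95703/402049 = 169265416954/75664415653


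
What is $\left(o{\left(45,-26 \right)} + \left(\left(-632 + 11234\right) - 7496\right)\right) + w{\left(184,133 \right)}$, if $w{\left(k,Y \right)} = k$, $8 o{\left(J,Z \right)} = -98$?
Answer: $\frac{13111}{4} \approx 3277.8$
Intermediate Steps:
$o{\left(J,Z \right)} = - \frac{49}{4}$ ($o{\left(J,Z \right)} = \frac{1}{8} \left(-98\right) = - \frac{49}{4}$)
$\left(o{\left(45,-26 \right)} + \left(\left(-632 + 11234\right) - 7496\right)\right) + w{\left(184,133 \right)} = \left(- \frac{49}{4} + \left(\left(-632 + 11234\right) - 7496\right)\right) + 184 = \left(- \frac{49}{4} + \left(10602 - 7496\right)\right) + 184 = \left(- \frac{49}{4} + 3106\right) + 184 = \frac{12375}{4} + 184 = \frac{13111}{4}$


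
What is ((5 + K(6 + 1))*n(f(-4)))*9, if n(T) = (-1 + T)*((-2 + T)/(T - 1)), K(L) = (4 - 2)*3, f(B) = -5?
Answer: -693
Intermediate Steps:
K(L) = 6 (K(L) = 2*3 = 6)
n(T) = -2 + T (n(T) = (-1 + T)*((-2 + T)/(-1 + T)) = -2 + T)
((5 + K(6 + 1))*n(f(-4)))*9 = ((5 + 6)*(-2 - 5))*9 = (11*(-7))*9 = -77*9 = -693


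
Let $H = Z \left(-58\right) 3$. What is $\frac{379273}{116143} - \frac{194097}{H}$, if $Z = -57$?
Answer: $- \frac{215877911}{13240302} \approx -16.305$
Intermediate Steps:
$H = 9918$ ($H = \left(-57\right) \left(-58\right) 3 = 3306 \cdot 3 = 9918$)
$\frac{379273}{116143} - \frac{194097}{H} = \frac{379273}{116143} - \frac{194097}{9918} = 379273 \cdot \frac{1}{116143} - \frac{2231}{114} = \frac{379273}{116143} - \frac{2231}{114} = - \frac{215877911}{13240302}$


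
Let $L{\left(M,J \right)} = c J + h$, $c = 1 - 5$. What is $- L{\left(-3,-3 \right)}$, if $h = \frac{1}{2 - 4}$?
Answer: $- \frac{23}{2} \approx -11.5$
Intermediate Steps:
$h = - \frac{1}{2}$ ($h = \frac{1}{-2} = - \frac{1}{2} \approx -0.5$)
$c = -4$ ($c = 1 - 5 = -4$)
$L{\left(M,J \right)} = - \frac{1}{2} - 4 J$ ($L{\left(M,J \right)} = - 4 J - \frac{1}{2} = - \frac{1}{2} - 4 J$)
$- L{\left(-3,-3 \right)} = - (- \frac{1}{2} - -12) = - (- \frac{1}{2} + 12) = \left(-1\right) \frac{23}{2} = - \frac{23}{2}$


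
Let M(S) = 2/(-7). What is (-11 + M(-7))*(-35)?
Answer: 395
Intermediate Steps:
M(S) = -2/7 (M(S) = 2*(-⅐) = -2/7)
(-11 + M(-7))*(-35) = (-11 - 2/7)*(-35) = -79/7*(-35) = 395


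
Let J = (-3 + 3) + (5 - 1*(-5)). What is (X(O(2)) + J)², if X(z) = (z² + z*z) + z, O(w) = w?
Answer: 400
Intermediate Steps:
X(z) = z + 2*z² (X(z) = (z² + z²) + z = 2*z² + z = z + 2*z²)
J = 10 (J = 0 + (5 + 5) = 0 + 10 = 10)
(X(O(2)) + J)² = (2*(1 + 2*2) + 10)² = (2*(1 + 4) + 10)² = (2*5 + 10)² = (10 + 10)² = 20² = 400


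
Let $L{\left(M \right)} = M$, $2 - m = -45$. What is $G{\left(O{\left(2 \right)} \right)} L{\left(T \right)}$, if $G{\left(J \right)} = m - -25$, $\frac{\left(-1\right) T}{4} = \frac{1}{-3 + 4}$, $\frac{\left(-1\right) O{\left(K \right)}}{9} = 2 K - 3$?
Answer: $-288$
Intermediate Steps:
$m = 47$ ($m = 2 - -45 = 2 + 45 = 47$)
$O{\left(K \right)} = 27 - 18 K$ ($O{\left(K \right)} = - 9 \left(2 K - 3\right) = - 9 \left(-3 + 2 K\right) = 27 - 18 K$)
$T = -4$ ($T = - \frac{4}{-3 + 4} = - \frac{4}{1} = \left(-4\right) 1 = -4$)
$G{\left(J \right)} = 72$ ($G{\left(J \right)} = 47 - -25 = 47 + 25 = 72$)
$G{\left(O{\left(2 \right)} \right)} L{\left(T \right)} = 72 \left(-4\right) = -288$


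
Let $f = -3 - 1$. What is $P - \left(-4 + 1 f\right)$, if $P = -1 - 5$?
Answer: $2$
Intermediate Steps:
$f = -4$ ($f = -3 - 1 = -4$)
$P = -6$ ($P = -1 - 5 = -6$)
$P - \left(-4 + 1 f\right) = -6 - \left(-4 + 1 \left(-4\right)\right) = -6 - \left(-4 - 4\right) = -6 - -8 = -6 + 8 = 2$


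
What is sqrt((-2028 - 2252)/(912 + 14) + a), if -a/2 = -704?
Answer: 6*sqrt(8356687)/463 ≈ 37.462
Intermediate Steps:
a = 1408 (a = -2*(-704) = 1408)
sqrt((-2028 - 2252)/(912 + 14) + a) = sqrt((-2028 - 2252)/(912 + 14) + 1408) = sqrt(-4280/926 + 1408) = sqrt(-4280*1/926 + 1408) = sqrt(-2140/463 + 1408) = sqrt(649764/463) = 6*sqrt(8356687)/463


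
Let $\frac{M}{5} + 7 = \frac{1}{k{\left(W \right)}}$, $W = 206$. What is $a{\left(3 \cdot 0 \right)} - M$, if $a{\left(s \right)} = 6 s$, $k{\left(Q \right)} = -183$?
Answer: $\frac{6410}{183} \approx 35.027$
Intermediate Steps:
$M = - \frac{6410}{183}$ ($M = -35 + \frac{5}{-183} = -35 + 5 \left(- \frac{1}{183}\right) = -35 - \frac{5}{183} = - \frac{6410}{183} \approx -35.027$)
$a{\left(3 \cdot 0 \right)} - M = 6 \cdot 3 \cdot 0 - - \frac{6410}{183} = 6 \cdot 0 + \frac{6410}{183} = 0 + \frac{6410}{183} = \frac{6410}{183}$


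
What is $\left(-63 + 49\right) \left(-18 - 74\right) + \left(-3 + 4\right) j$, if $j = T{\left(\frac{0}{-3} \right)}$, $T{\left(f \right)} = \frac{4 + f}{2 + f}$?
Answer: $1290$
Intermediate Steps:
$T{\left(f \right)} = \frac{4 + f}{2 + f}$
$j = 2$ ($j = \frac{4 + \frac{0}{-3}}{2 + \frac{0}{-3}} = \frac{4 + 0 \left(- \frac{1}{3}\right)}{2 + 0 \left(- \frac{1}{3}\right)} = \frac{4 + 0}{2 + 0} = \frac{1}{2} \cdot 4 = 2$)
$\left(-63 + 49\right) \left(-18 - 74\right) + \left(-3 + 4\right) j = \left(-63 + 49\right) \left(-18 - 74\right) + \left(-3 + 4\right) 2 = - 14 \left(-18 - 74\right) + 1 \cdot 2 = \left(-14\right) \left(-92\right) + 2 = 1288 + 2 = 1290$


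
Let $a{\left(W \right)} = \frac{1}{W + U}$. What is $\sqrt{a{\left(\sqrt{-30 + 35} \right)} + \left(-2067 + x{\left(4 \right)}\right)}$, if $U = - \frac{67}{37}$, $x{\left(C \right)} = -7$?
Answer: $\frac{\sqrt{138995 - 76738 \sqrt{5}}}{\sqrt{-67 + 37 \sqrt{5}}} \approx 45.515 i$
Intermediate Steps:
$U = - \frac{67}{37}$ ($U = \left(-67\right) \frac{1}{37} = - \frac{67}{37} \approx -1.8108$)
$a{\left(W \right)} = \frac{1}{- \frac{67}{37} + W}$ ($a{\left(W \right)} = \frac{1}{W - \frac{67}{37}} = \frac{1}{- \frac{67}{37} + W}$)
$\sqrt{a{\left(\sqrt{-30 + 35} \right)} + \left(-2067 + x{\left(4 \right)}\right)} = \sqrt{\frac{37}{-67 + 37 \sqrt{-30 + 35}} - 2074} = \sqrt{\frac{37}{-67 + 37 \sqrt{5}} - 2074} = \sqrt{-2074 + \frac{37}{-67 + 37 \sqrt{5}}}$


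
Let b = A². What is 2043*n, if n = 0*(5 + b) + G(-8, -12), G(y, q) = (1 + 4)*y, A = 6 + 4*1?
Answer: -81720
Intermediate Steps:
A = 10 (A = 6 + 4 = 10)
G(y, q) = 5*y
b = 100 (b = 10² = 100)
n = -40 (n = 0*(5 + 100) + 5*(-8) = 0*105 - 40 = 0 - 40 = -40)
2043*n = 2043*(-40) = -81720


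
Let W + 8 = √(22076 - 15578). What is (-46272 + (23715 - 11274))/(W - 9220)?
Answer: 17344026/4730527 + 214263*√2/9461054 ≈ 3.6984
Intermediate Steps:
W = -8 + 57*√2 (W = -8 + √(22076 - 15578) = -8 + √6498 = -8 + 57*√2 ≈ 72.610)
(-46272 + (23715 - 11274))/(W - 9220) = (-46272 + (23715 - 11274))/((-8 + 57*√2) - 9220) = (-46272 + 12441)/(-9228 + 57*√2) = -33831/(-9228 + 57*√2)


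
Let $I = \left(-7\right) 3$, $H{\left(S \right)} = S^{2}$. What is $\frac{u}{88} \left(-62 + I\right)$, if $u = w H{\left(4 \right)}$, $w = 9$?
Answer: $- \frac{1494}{11} \approx -135.82$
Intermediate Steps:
$u = 144$ ($u = 9 \cdot 4^{2} = 9 \cdot 16 = 144$)
$I = -21$
$\frac{u}{88} \left(-62 + I\right) = \frac{144}{88} \left(-62 - 21\right) = 144 \cdot \frac{1}{88} \left(-83\right) = \frac{18}{11} \left(-83\right) = - \frac{1494}{11}$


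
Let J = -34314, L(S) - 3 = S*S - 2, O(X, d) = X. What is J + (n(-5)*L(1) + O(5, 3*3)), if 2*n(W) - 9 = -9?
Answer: -34309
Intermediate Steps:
n(W) = 0 (n(W) = 9/2 + (½)*(-9) = 9/2 - 9/2 = 0)
L(S) = 1 + S² (L(S) = 3 + (S*S - 2) = 3 + (S² - 2) = 3 + (-2 + S²) = 1 + S²)
J + (n(-5)*L(1) + O(5, 3*3)) = -34314 + (0*(1 + 1²) + 5) = -34314 + (0*(1 + 1) + 5) = -34314 + (0*2 + 5) = -34314 + (0 + 5) = -34314 + 5 = -34309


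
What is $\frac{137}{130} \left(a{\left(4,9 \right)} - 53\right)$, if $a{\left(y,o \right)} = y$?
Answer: $- \frac{6713}{130} \approx -51.638$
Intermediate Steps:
$\frac{137}{130} \left(a{\left(4,9 \right)} - 53\right) = \frac{137}{130} \left(4 - 53\right) = 137 \cdot \frac{1}{130} \left(-49\right) = \frac{137}{130} \left(-49\right) = - \frac{6713}{130}$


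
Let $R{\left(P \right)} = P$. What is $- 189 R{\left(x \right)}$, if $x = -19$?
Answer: $3591$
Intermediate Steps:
$- 189 R{\left(x \right)} = \left(-189\right) \left(-19\right) = 3591$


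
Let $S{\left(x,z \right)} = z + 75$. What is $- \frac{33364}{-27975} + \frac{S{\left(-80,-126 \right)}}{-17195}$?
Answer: $\frac{115024141}{96206025} \approx 1.1956$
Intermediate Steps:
$S{\left(x,z \right)} = 75 + z$
$- \frac{33364}{-27975} + \frac{S{\left(-80,-126 \right)}}{-17195} = - \frac{33364}{-27975} + \frac{75 - 126}{-17195} = \left(-33364\right) \left(- \frac{1}{27975}\right) - - \frac{51}{17195} = \frac{33364}{27975} + \frac{51}{17195} = \frac{115024141}{96206025}$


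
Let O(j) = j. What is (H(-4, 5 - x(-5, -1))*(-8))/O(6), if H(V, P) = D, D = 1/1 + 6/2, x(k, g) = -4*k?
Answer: -16/3 ≈ -5.3333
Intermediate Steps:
D = 4 (D = 1*1 + 6*(½) = 1 + 3 = 4)
H(V, P) = 4
(H(-4, 5 - x(-5, -1))*(-8))/O(6) = (4*(-8))/6 = -32*⅙ = -16/3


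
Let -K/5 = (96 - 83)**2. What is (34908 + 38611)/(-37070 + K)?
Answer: -73519/37915 ≈ -1.9390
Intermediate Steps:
K = -845 (K = -5*(96 - 83)**2 = -5*13**2 = -5*169 = -845)
(34908 + 38611)/(-37070 + K) = (34908 + 38611)/(-37070 - 845) = 73519/(-37915) = 73519*(-1/37915) = -73519/37915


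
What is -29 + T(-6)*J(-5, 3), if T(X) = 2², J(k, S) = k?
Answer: -49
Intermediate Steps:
T(X) = 4
-29 + T(-6)*J(-5, 3) = -29 + 4*(-5) = -29 - 20 = -49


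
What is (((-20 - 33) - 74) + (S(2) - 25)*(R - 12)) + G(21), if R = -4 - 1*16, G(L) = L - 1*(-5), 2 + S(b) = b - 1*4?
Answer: 827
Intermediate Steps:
S(b) = -6 + b (S(b) = -2 + (b - 1*4) = -2 + (b - 4) = -2 + (-4 + b) = -6 + b)
G(L) = 5 + L (G(L) = L + 5 = 5 + L)
R = -20 (R = -4 - 16 = -20)
(((-20 - 33) - 74) + (S(2) - 25)*(R - 12)) + G(21) = (((-20 - 33) - 74) + ((-6 + 2) - 25)*(-20 - 12)) + (5 + 21) = ((-53 - 74) + (-4 - 25)*(-32)) + 26 = (-127 - 29*(-32)) + 26 = (-127 + 928) + 26 = 801 + 26 = 827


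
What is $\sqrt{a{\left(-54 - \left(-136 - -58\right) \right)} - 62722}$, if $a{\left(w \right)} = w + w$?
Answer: $i \sqrt{62674} \approx 250.35 i$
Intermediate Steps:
$a{\left(w \right)} = 2 w$
$\sqrt{a{\left(-54 - \left(-136 - -58\right) \right)} - 62722} = \sqrt{2 \left(-54 - \left(-136 - -58\right)\right) - 62722} = \sqrt{2 \left(-54 - \left(-136 + 58\right)\right) - 62722} = \sqrt{2 \left(-54 - -78\right) - 62722} = \sqrt{2 \left(-54 + 78\right) - 62722} = \sqrt{2 \cdot 24 - 62722} = \sqrt{48 - 62722} = \sqrt{-62674} = i \sqrt{62674}$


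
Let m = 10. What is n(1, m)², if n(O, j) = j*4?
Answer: 1600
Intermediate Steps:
n(O, j) = 4*j
n(1, m)² = (4*10)² = 40² = 1600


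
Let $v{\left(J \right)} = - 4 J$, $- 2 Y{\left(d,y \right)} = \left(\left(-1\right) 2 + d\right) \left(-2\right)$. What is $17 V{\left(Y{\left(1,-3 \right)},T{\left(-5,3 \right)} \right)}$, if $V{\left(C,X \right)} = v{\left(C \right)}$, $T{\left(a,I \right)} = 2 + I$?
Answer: $68$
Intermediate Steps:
$Y{\left(d,y \right)} = -2 + d$ ($Y{\left(d,y \right)} = - \frac{\left(\left(-1\right) 2 + d\right) \left(-2\right)}{2} = - \frac{\left(-2 + d\right) \left(-2\right)}{2} = - \frac{4 - 2 d}{2} = -2 + d$)
$V{\left(C,X \right)} = - 4 C$
$17 V{\left(Y{\left(1,-3 \right)},T{\left(-5,3 \right)} \right)} = 17 \left(- 4 \left(-2 + 1\right)\right) = 17 \left(\left(-4\right) \left(-1\right)\right) = 17 \cdot 4 = 68$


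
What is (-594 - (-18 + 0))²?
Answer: 331776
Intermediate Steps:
(-594 - (-18 + 0))² = (-594 - 1*(-18))² = (-594 + 18)² = (-576)² = 331776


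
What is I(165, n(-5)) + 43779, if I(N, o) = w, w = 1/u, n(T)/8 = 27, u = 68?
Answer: 2976973/68 ≈ 43779.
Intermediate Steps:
n(T) = 216 (n(T) = 8*27 = 216)
w = 1/68 ≈ 0.014706
I(N, o) = 1/68
I(165, n(-5)) + 43779 = 1/68 + 43779 = 2976973/68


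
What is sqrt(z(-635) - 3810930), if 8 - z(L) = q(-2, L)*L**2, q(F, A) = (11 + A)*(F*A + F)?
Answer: sqrt(319040712278) ≈ 5.6484e+5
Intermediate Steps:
q(F, A) = (11 + A)*(F + A*F) (q(F, A) = (11 + A)*(A*F + F) = (11 + A)*(F + A*F))
z(L) = 8 - L**2*(-22 - 24*L - 2*L**2) (z(L) = 8 - (-2*(11 + L**2 + 12*L))*L**2 = 8 - (-22 - 24*L - 2*L**2)*L**2 = 8 - L**2*(-22 - 24*L - 2*L**2))
sqrt(z(-635) - 3810930) = sqrt((8 + 2*(-635)**2*(11 + (-635)**2 + 12*(-635))) - 3810930) = sqrt((8 + 2*403225*(11 + 403225 - 7620)) - 3810930) = sqrt((8 + 2*403225*395616) - 3810930) = sqrt((8 + 319044523200) - 3810930) = sqrt(319044523208 - 3810930) = sqrt(319040712278)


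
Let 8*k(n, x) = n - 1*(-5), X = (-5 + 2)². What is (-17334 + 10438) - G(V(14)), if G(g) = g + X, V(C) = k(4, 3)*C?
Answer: -27683/4 ≈ -6920.8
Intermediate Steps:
X = 9 (X = (-3)² = 9)
k(n, x) = 5/8 + n/8 (k(n, x) = (n - 1*(-5))/8 = (n + 5)/8 = (5 + n)/8 = 5/8 + n/8)
V(C) = 9*C/8 (V(C) = (5/8 + (⅛)*4)*C = (5/8 + ½)*C = 9*C/8)
G(g) = 9 + g (G(g) = g + 9 = 9 + g)
(-17334 + 10438) - G(V(14)) = (-17334 + 10438) - (9 + (9/8)*14) = -6896 - (9 + 63/4) = -6896 - 1*99/4 = -6896 - 99/4 = -27683/4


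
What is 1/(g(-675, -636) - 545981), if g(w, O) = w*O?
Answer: -1/116681 ≈ -8.5704e-6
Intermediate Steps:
g(w, O) = O*w
1/(g(-675, -636) - 545981) = 1/(-636*(-675) - 545981) = 1/(429300 - 545981) = 1/(-116681) = -1/116681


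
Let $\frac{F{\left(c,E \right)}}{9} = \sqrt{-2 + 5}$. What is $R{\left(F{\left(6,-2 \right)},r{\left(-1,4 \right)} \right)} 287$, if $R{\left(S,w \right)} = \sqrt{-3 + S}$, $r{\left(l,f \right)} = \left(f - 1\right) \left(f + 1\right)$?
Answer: $287 \sqrt{-3 + 9 \sqrt{3}} \approx 1018.3$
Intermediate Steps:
$r{\left(l,f \right)} = \left(1 + f\right) \left(-1 + f\right)$ ($r{\left(l,f \right)} = \left(-1 + f\right) \left(1 + f\right) = \left(1 + f\right) \left(-1 + f\right)$)
$F{\left(c,E \right)} = 9 \sqrt{3}$ ($F{\left(c,E \right)} = 9 \sqrt{-2 + 5} = 9 \sqrt{3}$)
$R{\left(F{\left(6,-2 \right)},r{\left(-1,4 \right)} \right)} 287 = \sqrt{-3 + 9 \sqrt{3}} \cdot 287 = 287 \sqrt{-3 + 9 \sqrt{3}}$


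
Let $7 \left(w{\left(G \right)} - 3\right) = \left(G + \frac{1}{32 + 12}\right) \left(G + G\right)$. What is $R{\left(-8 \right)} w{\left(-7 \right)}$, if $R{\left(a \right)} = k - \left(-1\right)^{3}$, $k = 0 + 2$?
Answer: $\frac{1119}{22} \approx 50.864$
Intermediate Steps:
$k = 2$
$R{\left(a \right)} = 3$ ($R{\left(a \right)} = 2 - \left(-1\right)^{3} = 2 - -1 = 2 + 1 = 3$)
$w{\left(G \right)} = 3 + \frac{2 G \left(\frac{1}{44} + G\right)}{7}$ ($w{\left(G \right)} = 3 + \frac{\left(G + \frac{1}{32 + 12}\right) \left(G + G\right)}{7} = 3 + \frac{\left(G + \frac{1}{44}\right) 2 G}{7} = 3 + \frac{\left(\frac{1}{44} + G\right) 2 G}{7} = 3 + \frac{2 G \left(\frac{1}{44} + G\right)}{7}$)
$R{\left(-8 \right)} w{\left(-7 \right)} = 3 \left(3 + \frac{1}{154} \left(-7\right) + \frac{2 \left(-7\right)^{2}}{7}\right) = 3 \left(3 - \frac{1}{22} + \frac{2}{7} \cdot 49\right) = 3 \left(3 - \frac{1}{22} + 14\right) = 3 \cdot \frac{373}{22} = \frac{1119}{22}$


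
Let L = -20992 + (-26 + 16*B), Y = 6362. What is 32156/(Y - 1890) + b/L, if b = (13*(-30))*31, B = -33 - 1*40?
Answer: 95934937/12401974 ≈ 7.7355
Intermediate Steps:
B = -73 (B = -33 - 40 = -73)
b = -12090 (b = -390*31 = -12090)
L = -22186 (L = -20992 + (-26 + 16*(-73)) = -20992 + (-26 - 1168) = -20992 - 1194 = -22186)
32156/(Y - 1890) + b/L = 32156/(6362 - 1890) - 12090/(-22186) = 32156/4472 - 12090*(-1/22186) = 32156*(1/4472) + 6045/11093 = 8039/1118 + 6045/11093 = 95934937/12401974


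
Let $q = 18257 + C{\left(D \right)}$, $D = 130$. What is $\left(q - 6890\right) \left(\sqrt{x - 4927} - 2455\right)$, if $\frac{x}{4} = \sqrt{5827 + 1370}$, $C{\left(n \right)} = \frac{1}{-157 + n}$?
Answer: $- \frac{753459140}{27} + \frac{306908 i \sqrt{4927 - 4 \sqrt{7197}}}{27} \approx -2.7906 \cdot 10^{7} + 7.6991 \cdot 10^{5} i$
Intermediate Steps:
$x = 4 \sqrt{7197}$ ($x = 4 \sqrt{5827 + 1370} = 4 \sqrt{7197} \approx 339.34$)
$q = \frac{492938}{27}$ ($q = 18257 + \frac{1}{-157 + 130} = 18257 + \frac{1}{-27} = 18257 - \frac{1}{27} = \frac{492938}{27} \approx 18257.0$)
$\left(q - 6890\right) \left(\sqrt{x - 4927} - 2455\right) = \left(\frac{492938}{27} - 6890\right) \left(\sqrt{4 \sqrt{7197} - 4927} - 2455\right) = \frac{306908 \left(\sqrt{-4927 + 4 \sqrt{7197}} - 2455\right)}{27} = \frac{306908 \left(-2455 + \sqrt{-4927 + 4 \sqrt{7197}}\right)}{27} = - \frac{753459140}{27} + \frac{306908 \sqrt{-4927 + 4 \sqrt{7197}}}{27}$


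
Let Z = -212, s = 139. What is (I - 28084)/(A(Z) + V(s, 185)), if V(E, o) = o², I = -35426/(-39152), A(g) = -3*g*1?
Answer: -549754671/682438936 ≈ -0.80557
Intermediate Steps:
A(g) = -3*g
I = 17713/19576 (I = -35426*(-1/39152) = 17713/19576 ≈ 0.90483)
(I - 28084)/(A(Z) + V(s, 185)) = (17713/19576 - 28084)/(-3*(-212) + 185²) = -549754671/(19576*(636 + 34225)) = -549754671/19576/34861 = -549754671/19576*1/34861 = -549754671/682438936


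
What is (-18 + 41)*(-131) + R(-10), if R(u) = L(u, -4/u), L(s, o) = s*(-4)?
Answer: -2973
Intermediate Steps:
L(s, o) = -4*s
R(u) = -4*u
(-18 + 41)*(-131) + R(-10) = (-18 + 41)*(-131) - 4*(-10) = 23*(-131) + 40 = -3013 + 40 = -2973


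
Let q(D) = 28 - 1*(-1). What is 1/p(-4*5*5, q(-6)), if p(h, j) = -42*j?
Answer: -1/1218 ≈ -0.00082102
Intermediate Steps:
q(D) = 29 (q(D) = 28 + 1 = 29)
1/p(-4*5*5, q(-6)) = 1/(-42*29) = 1/(-1218) = -1/1218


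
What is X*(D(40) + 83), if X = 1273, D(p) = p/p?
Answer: 106932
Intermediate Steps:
D(p) = 1
X*(D(40) + 83) = 1273*(1 + 83) = 1273*84 = 106932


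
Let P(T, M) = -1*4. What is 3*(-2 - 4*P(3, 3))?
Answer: 42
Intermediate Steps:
P(T, M) = -4
3*(-2 - 4*P(3, 3)) = 3*(-2 - 4*(-4)) = 3*(-2 + 16) = 3*14 = 42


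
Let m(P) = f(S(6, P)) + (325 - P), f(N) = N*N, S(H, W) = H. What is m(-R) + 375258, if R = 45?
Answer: 375664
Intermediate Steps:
f(N) = N²
m(P) = 361 - P (m(P) = 6² + (325 - P) = 36 + (325 - P) = 361 - P)
m(-R) + 375258 = (361 - (-1)*45) + 375258 = (361 - 1*(-45)) + 375258 = (361 + 45) + 375258 = 406 + 375258 = 375664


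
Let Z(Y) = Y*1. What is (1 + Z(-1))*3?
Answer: 0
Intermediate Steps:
Z(Y) = Y
(1 + Z(-1))*3 = (1 - 1)*3 = 0*3 = 0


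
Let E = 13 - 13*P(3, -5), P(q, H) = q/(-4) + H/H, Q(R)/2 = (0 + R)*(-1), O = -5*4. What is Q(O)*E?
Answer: 390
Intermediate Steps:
O = -20
Q(R) = -2*R (Q(R) = 2*((0 + R)*(-1)) = 2*(R*(-1)) = 2*(-R) = -2*R)
P(q, H) = 1 - q/4 (P(q, H) = q*(-¼) + 1 = -q/4 + 1 = 1 - q/4)
E = 39/4 (E = 13 - 13*(1 - ¼*3) = 13 - 13*(1 - ¾) = 13 - 13*¼ = 13 - 13/4 = 39/4 ≈ 9.7500)
Q(O)*E = -2*(-20)*(39/4) = 40*(39/4) = 390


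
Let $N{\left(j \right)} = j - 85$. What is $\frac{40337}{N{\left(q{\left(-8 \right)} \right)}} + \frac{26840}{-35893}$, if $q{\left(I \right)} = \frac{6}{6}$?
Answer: $- \frac{131824591}{274092} \approx -480.95$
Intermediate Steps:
$q{\left(I \right)} = 1$ ($q{\left(I \right)} = 6 \cdot \frac{1}{6} = 1$)
$N{\left(j \right)} = -85 + j$ ($N{\left(j \right)} = j - 85 = -85 + j$)
$\frac{40337}{N{\left(q{\left(-8 \right)} \right)}} + \frac{26840}{-35893} = \frac{40337}{-85 + 1} + \frac{26840}{-35893} = \frac{40337}{-84} + 26840 \left(- \frac{1}{35893}\right) = 40337 \left(- \frac{1}{84}\right) - \frac{2440}{3263} = - \frac{40337}{84} - \frac{2440}{3263} = - \frac{131824591}{274092}$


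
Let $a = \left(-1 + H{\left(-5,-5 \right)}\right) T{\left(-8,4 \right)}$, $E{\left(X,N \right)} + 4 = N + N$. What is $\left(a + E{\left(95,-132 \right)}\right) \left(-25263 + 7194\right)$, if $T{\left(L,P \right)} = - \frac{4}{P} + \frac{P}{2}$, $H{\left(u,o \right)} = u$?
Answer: $4950906$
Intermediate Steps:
$E{\left(X,N \right)} = -4 + 2 N$ ($E{\left(X,N \right)} = -4 + \left(N + N\right) = -4 + 2 N$)
$T{\left(L,P \right)} = \frac{P}{2} - \frac{4}{P}$ ($T{\left(L,P \right)} = - \frac{4}{P} + P \frac{1}{2} = - \frac{4}{P} + \frac{P}{2} = \frac{P}{2} - \frac{4}{P}$)
$a = -6$ ($a = \left(-1 - 5\right) \left(\frac{1}{2} \cdot 4 - \frac{4}{4}\right) = - 6 \left(2 - 1\right) = \left(-6\right) 1 = -6$)
$\left(a + E{\left(95,-132 \right)}\right) \left(-25263 + 7194\right) = \left(-6 + \left(-4 + 2 \left(-132\right)\right)\right) \left(-25263 + 7194\right) = \left(-6 - 268\right) \left(-18069\right) = \left(-274\right) \left(-18069\right) = 4950906$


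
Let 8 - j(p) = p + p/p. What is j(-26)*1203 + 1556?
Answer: 41255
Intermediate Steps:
j(p) = 7 - p (j(p) = 8 - (p + p/p) = 8 - (p + 1) = 8 - (1 + p) = 8 + (-1 - p) = 7 - p)
j(-26)*1203 + 1556 = (7 - 1*(-26))*1203 + 1556 = (7 + 26)*1203 + 1556 = 33*1203 + 1556 = 39699 + 1556 = 41255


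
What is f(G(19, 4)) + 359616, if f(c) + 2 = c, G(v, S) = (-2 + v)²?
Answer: 359903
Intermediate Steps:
f(c) = -2 + c
f(G(19, 4)) + 359616 = (-2 + (-2 + 19)²) + 359616 = (-2 + 17²) + 359616 = (-2 + 289) + 359616 = 287 + 359616 = 359903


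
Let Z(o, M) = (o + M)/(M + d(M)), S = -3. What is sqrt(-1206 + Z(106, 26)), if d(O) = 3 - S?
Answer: I*sqrt(19230)/4 ≈ 34.668*I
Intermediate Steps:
d(O) = 6 (d(O) = 3 - 1*(-3) = 3 + 3 = 6)
Z(o, M) = (M + o)/(6 + M) (Z(o, M) = (o + M)/(M + 6) = (M + o)/(6 + M))
sqrt(-1206 + Z(106, 26)) = sqrt(-1206 + (26 + 106)/(6 + 26)) = sqrt(-1206 + 132/32) = sqrt(-1206 + (1/32)*132) = sqrt(-1206 + 33/8) = sqrt(-9615/8) = I*sqrt(19230)/4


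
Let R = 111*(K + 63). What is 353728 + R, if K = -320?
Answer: 325201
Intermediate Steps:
R = -28527 (R = 111*(-320 + 63) = 111*(-257) = -28527)
353728 + R = 353728 - 28527 = 325201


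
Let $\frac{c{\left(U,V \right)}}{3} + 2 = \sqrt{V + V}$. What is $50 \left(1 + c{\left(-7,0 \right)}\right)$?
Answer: $-250$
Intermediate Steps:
$c{\left(U,V \right)} = -6 + 3 \sqrt{2} \sqrt{V}$ ($c{\left(U,V \right)} = -6 + 3 \sqrt{V + V} = -6 + 3 \sqrt{2 V} = -6 + 3 \sqrt{2} \sqrt{V}$)
$50 \left(1 + c{\left(-7,0 \right)}\right) = 50 \left(1 - \left(6 - 3 \sqrt{2} \sqrt{0}\right)\right) = 50 \left(1 - \left(6 - 3 \sqrt{2} \cdot 0\right)\right) = 50 \left(1 + \left(-6 + 0\right)\right) = 50 \left(1 - 6\right) = 50 \left(-5\right) = -250$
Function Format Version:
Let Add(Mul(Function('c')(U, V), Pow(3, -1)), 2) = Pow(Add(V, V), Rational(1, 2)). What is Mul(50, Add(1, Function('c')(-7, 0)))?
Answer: -250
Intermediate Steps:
Function('c')(U, V) = Add(-6, Mul(3, Pow(2, Rational(1, 2)), Pow(V, Rational(1, 2)))) (Function('c')(U, V) = Add(-6, Mul(3, Pow(Add(V, V), Rational(1, 2)))) = Add(-6, Mul(3, Pow(Mul(2, V), Rational(1, 2)))) = Add(-6, Mul(3, Mul(Pow(2, Rational(1, 2)), Pow(V, Rational(1, 2))))) = Add(-6, Mul(3, Pow(2, Rational(1, 2)), Pow(V, Rational(1, 2)))))
Mul(50, Add(1, Function('c')(-7, 0))) = Mul(50, Add(1, Add(-6, Mul(3, Pow(2, Rational(1, 2)), Pow(0, Rational(1, 2)))))) = Mul(50, Add(1, Add(-6, Mul(3, Pow(2, Rational(1, 2)), 0)))) = Mul(50, Add(1, Add(-6, 0))) = Mul(50, Add(1, -6)) = Mul(50, -5) = -250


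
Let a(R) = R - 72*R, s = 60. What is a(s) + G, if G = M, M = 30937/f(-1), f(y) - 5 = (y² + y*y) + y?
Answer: 5377/6 ≈ 896.17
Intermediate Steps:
f(y) = 5 + y + 2*y² (f(y) = 5 + ((y² + y*y) + y) = 5 + ((y² + y²) + y) = 5 + (2*y² + y) = 5 + (y + 2*y²) = 5 + y + 2*y²)
a(R) = -71*R
M = 30937/6 (M = 30937/(5 - 1 + 2*(-1)²) = 30937/(5 - 1 + 2*1) = 30937/(5 - 1 + 2) = 30937/6 ≈ 5156.2)
G = 30937/6 ≈ 5156.2
a(s) + G = -71*60 + 30937/6 = -4260 + 30937/6 = 5377/6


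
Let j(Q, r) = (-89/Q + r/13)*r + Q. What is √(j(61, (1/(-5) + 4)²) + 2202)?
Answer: 2653*√126087/19825 ≈ 47.518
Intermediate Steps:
j(Q, r) = Q + r*(-89/Q + r/13) (j(Q, r) = (-89/Q + r*(1/13))*r + Q = (-89/Q + r/13)*r + Q = r*(-89/Q + r/13) + Q = Q + r*(-89/Q + r/13))
√(j(61, (1/(-5) + 4)²) + 2202) = √((61 + ((1/(-5) + 4)²)²/13 - 89*(1/(-5) + 4)²/61) + 2202) = √((61 + ((-⅕ + 4)²)²/13 - 89*(-⅕ + 4)²*1/61) + 2202) = √((61 + ((19/5)²)²/13 - 89*(19/5)²*1/61) + 2202) = √((61 + (361/25)²/13 - 89*361/25*1/61) + 2202) = √((61 + (1/13)*(130321/625) - 32129/1525) + 2202) = √((61 + 130321/8125 - 32129/1525) + 2202) = √(27740781/495625 + 2202) = √(1119107031/495625) = 2653*√126087/19825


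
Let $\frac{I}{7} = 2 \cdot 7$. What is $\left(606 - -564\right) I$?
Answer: $114660$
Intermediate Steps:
$I = 98$ ($I = 7 \cdot 2 \cdot 7 = 7 \cdot 14 = 98$)
$\left(606 - -564\right) I = \left(606 - -564\right) 98 = \left(606 + 564\right) 98 = 1170 \cdot 98 = 114660$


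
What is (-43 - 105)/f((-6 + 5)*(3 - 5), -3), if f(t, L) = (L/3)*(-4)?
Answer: -37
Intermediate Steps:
f(t, L) = -4*L/3 (f(t, L) = (L*(1/3))*(-4) = (L/3)*(-4) = -4*L/3)
(-43 - 105)/f((-6 + 5)*(3 - 5), -3) = (-43 - 105)/((-4/3*(-3))) = -148/4 = (1/4)*(-148) = -37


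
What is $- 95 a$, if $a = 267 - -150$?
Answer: $-39615$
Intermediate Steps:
$a = 417$ ($a = 267 + 150 = 417$)
$- 95 a = \left(-95\right) 417 = -39615$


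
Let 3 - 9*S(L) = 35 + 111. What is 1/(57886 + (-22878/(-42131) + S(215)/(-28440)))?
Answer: 10783850760/624239846970973 ≈ 1.7275e-5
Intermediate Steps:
S(L) = -143/9 (S(L) = 1/3 - (35 + 111)/9 = 1/3 - 1/9*146 = 1/3 - 146/9 = -143/9)
1/(57886 + (-22878/(-42131) + S(215)/(-28440))) = 1/(57886 + (-22878/(-42131) - 143/9/(-28440))) = 1/(57886 + (-22878*(-1/42131) - 143/9*(-1/28440))) = 1/(57886 + (22878/42131 + 143/255960)) = 1/(57886 + 5861877613/10783850760) = 1/(624239846970973/10783850760) = 10783850760/624239846970973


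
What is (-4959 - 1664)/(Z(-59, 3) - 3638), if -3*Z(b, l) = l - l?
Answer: 6623/3638 ≈ 1.8205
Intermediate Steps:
Z(b, l) = 0 (Z(b, l) = -(l - l)/3 = -⅓*0 = 0)
(-4959 - 1664)/(Z(-59, 3) - 3638) = (-4959 - 1664)/(0 - 3638) = -6623/(-3638) = -6623*(-1/3638) = 6623/3638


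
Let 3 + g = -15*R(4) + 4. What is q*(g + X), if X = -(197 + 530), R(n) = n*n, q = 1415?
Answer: -1366890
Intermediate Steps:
R(n) = n²
g = -239 (g = -3 + (-15*4² + 4) = -3 + (-15*16 + 4) = -3 + (-240 + 4) = -3 - 236 = -239)
X = -727 (X = -1*727 = -727)
q*(g + X) = 1415*(-239 - 727) = 1415*(-966) = -1366890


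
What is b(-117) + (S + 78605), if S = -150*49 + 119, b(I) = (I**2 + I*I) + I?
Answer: 98635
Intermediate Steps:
b(I) = I + 2*I**2 (b(I) = (I**2 + I**2) + I = 2*I**2 + I = I + 2*I**2)
S = -7231 (S = -7350 + 119 = -7231)
b(-117) + (S + 78605) = -117*(1 + 2*(-117)) + (-7231 + 78605) = -117*(1 - 234) + 71374 = -117*(-233) + 71374 = 27261 + 71374 = 98635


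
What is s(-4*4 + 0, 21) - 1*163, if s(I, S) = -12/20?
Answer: -818/5 ≈ -163.60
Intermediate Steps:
s(I, S) = -⅗ (s(I, S) = -12*1/20 = -⅗)
s(-4*4 + 0, 21) - 1*163 = -⅗ - 1*163 = -⅗ - 163 = -818/5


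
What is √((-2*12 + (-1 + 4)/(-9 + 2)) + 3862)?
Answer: √188041/7 ≈ 61.948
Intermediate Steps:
√((-2*12 + (-1 + 4)/(-9 + 2)) + 3862) = √((-24 + 3/(-7)) + 3862) = √((-24 + 3*(-⅐)) + 3862) = √((-24 - 3/7) + 3862) = √(-171/7 + 3862) = √(26863/7) = √188041/7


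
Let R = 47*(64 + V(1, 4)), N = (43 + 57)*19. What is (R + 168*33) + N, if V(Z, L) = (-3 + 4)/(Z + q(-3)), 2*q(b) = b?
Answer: 10358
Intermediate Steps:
q(b) = b/2
N = 1900 (N = 100*19 = 1900)
V(Z, L) = 1/(-3/2 + Z) (V(Z, L) = (-3 + 4)/(Z + (1/2)*(-3)) = 1/(Z - 3/2) = 1/(-3/2 + Z))
R = 2914 (R = 47*(64 + 2/(-3 + 2*1)) = 47*(64 + 2/(-3 + 2)) = 47*(64 + 2/(-1)) = 47*(64 + 2*(-1)) = 47*(64 - 2) = 47*62 = 2914)
(R + 168*33) + N = (2914 + 168*33) + 1900 = (2914 + 5544) + 1900 = 8458 + 1900 = 10358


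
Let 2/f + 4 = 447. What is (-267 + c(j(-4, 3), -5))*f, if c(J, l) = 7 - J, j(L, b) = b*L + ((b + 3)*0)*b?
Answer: -496/443 ≈ -1.1196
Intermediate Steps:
f = 2/443 (f = 2/(-4 + 447) = 2/443 ≈ 0.0045147)
j(L, b) = L*b (j(L, b) = L*b + ((3 + b)*0)*b = L*b + 0*b = L*b + 0 = L*b)
(-267 + c(j(-4, 3), -5))*f = (-267 + (7 - (-4)*3))*(2/443) = (-267 + (7 - 1*(-12)))*(2/443) = (-267 + (7 + 12))*(2/443) = (-267 + 19)*(2/443) = -248*2/443 = -496/443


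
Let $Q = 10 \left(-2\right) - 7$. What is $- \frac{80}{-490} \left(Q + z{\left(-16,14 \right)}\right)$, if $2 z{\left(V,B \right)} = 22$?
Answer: $- \frac{128}{49} \approx -2.6122$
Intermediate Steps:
$z{\left(V,B \right)} = 11$ ($z{\left(V,B \right)} = \frac{1}{2} \cdot 22 = 11$)
$Q = -27$ ($Q = -20 - 7 = -27$)
$- \frac{80}{-490} \left(Q + z{\left(-16,14 \right)}\right) = - \frac{80}{-490} \left(-27 + 11\right) = \left(-80\right) \left(- \frac{1}{490}\right) \left(-16\right) = \frac{8}{49} \left(-16\right) = - \frac{128}{49}$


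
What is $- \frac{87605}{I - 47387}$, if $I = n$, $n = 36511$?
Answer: $\frac{87605}{10876} \approx 8.0549$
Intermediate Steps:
$I = 36511$
$- \frac{87605}{I - 47387} = - \frac{87605}{36511 - 47387} = - \frac{87605}{-10876} = \left(-87605\right) \left(- \frac{1}{10876}\right) = \frac{87605}{10876}$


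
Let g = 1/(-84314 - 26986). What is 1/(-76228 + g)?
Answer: -111300/8484176401 ≈ -1.3119e-5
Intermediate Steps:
g = -1/111300 (g = 1/(-111300) = -1/111300 ≈ -8.9847e-6)
1/(-76228 + g) = 1/(-76228 - 1/111300) = 1/(-8484176401/111300) = -111300/8484176401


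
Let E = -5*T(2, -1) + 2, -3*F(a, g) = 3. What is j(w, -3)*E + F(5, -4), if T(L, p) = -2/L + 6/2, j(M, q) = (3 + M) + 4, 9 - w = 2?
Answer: -113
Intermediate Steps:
F(a, g) = -1 (F(a, g) = -⅓*3 = -1)
w = 7 (w = 9 - 1*2 = 9 - 2 = 7)
j(M, q) = 7 + M
T(L, p) = 3 - 2/L (T(L, p) = -2/L + 6*(½) = -2/L + 3 = 3 - 2/L)
E = -8 (E = -5*(3 - 2/2) + 2 = -5*(3 - 2*½) + 2 = -5*(3 - 1) + 2 = -5*2 + 2 = -10 + 2 = -8)
j(w, -3)*E + F(5, -4) = (7 + 7)*(-8) - 1 = 14*(-8) - 1 = -112 - 1 = -113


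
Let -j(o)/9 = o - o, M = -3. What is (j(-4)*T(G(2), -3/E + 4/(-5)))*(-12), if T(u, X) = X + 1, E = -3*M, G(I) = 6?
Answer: 0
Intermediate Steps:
E = 9 (E = -3*(-3) = 9)
j(o) = 0 (j(o) = -9*(o - o) = -9*0 = 0)
T(u, X) = 1 + X
(j(-4)*T(G(2), -3/E + 4/(-5)))*(-12) = (0*(1 + (-3/9 + 4/(-5))))*(-12) = (0*(1 + (-3*⅑ + 4*(-⅕))))*(-12) = (0*(1 + (-⅓ - ⅘)))*(-12) = (0*(1 - 17/15))*(-12) = (0*(-2/15))*(-12) = 0*(-12) = 0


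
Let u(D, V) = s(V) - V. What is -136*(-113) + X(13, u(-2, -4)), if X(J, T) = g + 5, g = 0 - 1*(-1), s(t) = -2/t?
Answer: 15374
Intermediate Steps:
u(D, V) = -V - 2/V (u(D, V) = -2/V - V = -V - 2/V)
g = 1 (g = 0 + 1 = 1)
X(J, T) = 6 (X(J, T) = 1 + 5 = 6)
-136*(-113) + X(13, u(-2, -4)) = -136*(-113) + 6 = 15368 + 6 = 15374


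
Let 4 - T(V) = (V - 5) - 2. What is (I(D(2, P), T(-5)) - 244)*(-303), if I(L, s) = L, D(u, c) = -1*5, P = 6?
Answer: 75447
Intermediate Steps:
T(V) = 11 - V (T(V) = 4 - ((V - 5) - 2) = 4 - ((-5 + V) - 2) = 4 - (-7 + V) = 4 + (7 - V) = 11 - V)
D(u, c) = -5
(I(D(2, P), T(-5)) - 244)*(-303) = (-5 - 244)*(-303) = -249*(-303) = 75447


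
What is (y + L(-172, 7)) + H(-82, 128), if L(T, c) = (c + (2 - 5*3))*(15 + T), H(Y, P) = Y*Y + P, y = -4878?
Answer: 2916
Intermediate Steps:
H(Y, P) = P + Y**2 (H(Y, P) = Y**2 + P = P + Y**2)
L(T, c) = (-13 + c)*(15 + T) (L(T, c) = (c + (2 - 15))*(15 + T) = (c - 13)*(15 + T) = (-13 + c)*(15 + T))
(y + L(-172, 7)) + H(-82, 128) = (-4878 + (-195 - 13*(-172) + 15*7 - 172*7)) + (128 + (-82)**2) = (-4878 + (-195 + 2236 + 105 - 1204)) + (128 + 6724) = (-4878 + 942) + 6852 = -3936 + 6852 = 2916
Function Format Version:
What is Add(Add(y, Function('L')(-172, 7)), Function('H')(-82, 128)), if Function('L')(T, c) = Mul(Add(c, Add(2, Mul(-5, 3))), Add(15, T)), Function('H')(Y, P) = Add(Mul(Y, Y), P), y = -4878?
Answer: 2916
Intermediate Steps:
Function('H')(Y, P) = Add(P, Pow(Y, 2)) (Function('H')(Y, P) = Add(Pow(Y, 2), P) = Add(P, Pow(Y, 2)))
Function('L')(T, c) = Mul(Add(-13, c), Add(15, T)) (Function('L')(T, c) = Mul(Add(c, Add(2, -15)), Add(15, T)) = Mul(Add(c, -13), Add(15, T)) = Mul(Add(-13, c), Add(15, T)))
Add(Add(y, Function('L')(-172, 7)), Function('H')(-82, 128)) = Add(Add(-4878, Add(-195, Mul(-13, -172), Mul(15, 7), Mul(-172, 7))), Add(128, Pow(-82, 2))) = Add(Add(-4878, Add(-195, 2236, 105, -1204)), Add(128, 6724)) = Add(Add(-4878, 942), 6852) = Add(-3936, 6852) = 2916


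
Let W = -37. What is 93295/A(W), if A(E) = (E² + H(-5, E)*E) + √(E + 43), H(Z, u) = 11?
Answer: 44874895/462719 - 93295*√6/925438 ≈ 96.734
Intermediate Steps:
A(E) = E² + √(43 + E) + 11*E (A(E) = (E² + 11*E) + √(E + 43) = (E² + 11*E) + √(43 + E) = E² + √(43 + E) + 11*E)
93295/A(W) = 93295/((-37)² + √(43 - 37) + 11*(-37)) = 93295/(1369 + √6 - 407) = 93295/(962 + √6)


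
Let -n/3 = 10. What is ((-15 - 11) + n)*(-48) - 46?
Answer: 2642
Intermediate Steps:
n = -30 (n = -3*10 = -30)
((-15 - 11) + n)*(-48) - 46 = ((-15 - 11) - 30)*(-48) - 46 = (-26 - 30)*(-48) - 46 = -56*(-48) - 46 = 2688 - 46 = 2642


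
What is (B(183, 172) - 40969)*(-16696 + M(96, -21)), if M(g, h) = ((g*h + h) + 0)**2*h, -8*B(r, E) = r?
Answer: 28580664986075/8 ≈ 3.5726e+12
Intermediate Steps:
B(r, E) = -r/8
M(g, h) = h*(h + g*h)**2 (M(g, h) = ((h + g*h) + 0)**2*h = (h + g*h)**2*h = h*(h + g*h)**2)
(B(183, 172) - 40969)*(-16696 + M(96, -21)) = (-1/8*183 - 40969)*(-16696 + (-21)**3*(1 + 96)**2) = (-183/8 - 40969)*(-16696 - 9261*97**2) = -327935*(-16696 - 9261*9409)/8 = -327935*(-16696 - 87136749)/8 = -327935/8*(-87153445) = 28580664986075/8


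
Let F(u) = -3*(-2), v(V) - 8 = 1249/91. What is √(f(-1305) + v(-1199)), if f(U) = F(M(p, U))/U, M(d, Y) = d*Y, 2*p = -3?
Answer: √34035697605/39585 ≈ 4.6605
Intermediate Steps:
p = -3/2 (p = (½)*(-3) = -3/2 ≈ -1.5000)
v(V) = 1977/91 (v(V) = 8 + 1249/91 = 1977/91)
M(d, Y) = Y*d
F(u) = 6
f(U) = 6/U
√(f(-1305) + v(-1199)) = √(6/(-1305) + 1977/91) = √(6*(-1/1305) + 1977/91) = √(-2/435 + 1977/91) = √(859813/39585) = √34035697605/39585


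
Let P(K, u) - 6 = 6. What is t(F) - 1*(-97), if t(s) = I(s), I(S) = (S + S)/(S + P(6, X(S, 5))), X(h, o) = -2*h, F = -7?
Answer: 471/5 ≈ 94.200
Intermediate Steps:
P(K, u) = 12 (P(K, u) = 6 + 6 = 12)
I(S) = 2*S/(12 + S) (I(S) = (S + S)/(S + 12) = (2*S)/(12 + S) = 2*S/(12 + S))
t(s) = 2*s/(12 + s)
t(F) - 1*(-97) = 2*(-7)/(12 - 7) - 1*(-97) = 2*(-7)/5 + 97 = 2*(-7)*(1/5) + 97 = -14/5 + 97 = 471/5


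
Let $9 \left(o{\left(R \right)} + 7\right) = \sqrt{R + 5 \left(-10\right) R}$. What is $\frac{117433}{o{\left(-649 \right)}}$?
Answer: $\frac{9512073}{3976} + \frac{1056897 \sqrt{649}}{3976} \approx 9164.3$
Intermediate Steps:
$o{\left(R \right)} = -7 + \frac{7 \sqrt{- R}}{9}$ ($o{\left(R \right)} = -7 + \frac{\sqrt{R + 5 \left(-10\right) R}}{9} = -7 + \frac{\sqrt{R - 50 R}}{9} = -7 + \frac{\sqrt{- 49 R}}{9} = -7 + \frac{7 \sqrt{- R}}{9}$)
$\frac{117433}{o{\left(-649 \right)}} = \frac{117433}{-7 + \frac{7 \sqrt{\left(-1\right) \left(-649\right)}}{9}} = \frac{117433}{-7 + \frac{7 \sqrt{649}}{9}}$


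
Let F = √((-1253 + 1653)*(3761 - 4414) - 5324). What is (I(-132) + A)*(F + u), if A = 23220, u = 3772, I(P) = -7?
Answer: 87559436 + 46426*I*√66631 ≈ 8.7559e+7 + 1.1984e+7*I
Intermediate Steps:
F = 2*I*√66631 (F = √(400*(-653) - 5324) = √(-261200 - 5324) = √(-266524) = 2*I*√66631 ≈ 516.26*I)
(I(-132) + A)*(F + u) = (-7 + 23220)*(2*I*√66631 + 3772) = 23213*(3772 + 2*I*√66631) = 87559436 + 46426*I*√66631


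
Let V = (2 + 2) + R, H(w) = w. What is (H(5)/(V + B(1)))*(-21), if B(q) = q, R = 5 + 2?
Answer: -35/4 ≈ -8.7500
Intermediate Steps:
R = 7
V = 11 (V = (2 + 2) + 7 = 4 + 7 = 11)
(H(5)/(V + B(1)))*(-21) = (5/(11 + 1))*(-21) = (5/12)*(-21) = -35/4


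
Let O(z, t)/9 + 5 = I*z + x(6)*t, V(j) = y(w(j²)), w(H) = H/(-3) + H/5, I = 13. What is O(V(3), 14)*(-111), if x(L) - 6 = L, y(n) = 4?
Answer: -214785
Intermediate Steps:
w(H) = -2*H/15 (w(H) = H*(-⅓) + H*(⅕) = -H/3 + H/5 = -2*H/15)
x(L) = 6 + L
V(j) = 4
O(z, t) = -45 + 108*t + 117*z (O(z, t) = -45 + 9*(13*z + (6 + 6)*t) = -45 + 9*(13*z + 12*t) = -45 + 9*(12*t + 13*z) = -45 + (108*t + 117*z) = -45 + 108*t + 117*z)
O(V(3), 14)*(-111) = (-45 + 108*14 + 117*4)*(-111) = (-45 + 1512 + 468)*(-111) = 1935*(-111) = -214785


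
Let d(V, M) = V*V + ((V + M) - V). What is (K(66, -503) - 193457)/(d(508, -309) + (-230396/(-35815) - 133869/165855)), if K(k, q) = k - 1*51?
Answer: -38302140334055/51037435831274 ≈ -0.75047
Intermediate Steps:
K(k, q) = -51 + k (K(k, q) = k - 51 = -51 + k)
d(V, M) = M + V² (d(V, M) = V² + ((M + V) - V) = V² + M = M + V²)
(K(66, -503) - 193457)/(d(508, -309) + (-230396/(-35815) - 133869/165855)) = ((-51 + 66) - 193457)/((-309 + 508²) + (-230396/(-35815) - 133869/165855)) = (15 - 193457)/((-309 + 258064) + (-230396*(-1/35815) - 133869*1/165855)) = -193442/(257755 + (230396/35815 - 44623/55285)) = -193442/(257755 + 2227854023/396006455) = -193442/102074871662548/396006455 = -193442*396006455/102074871662548 = -38302140334055/51037435831274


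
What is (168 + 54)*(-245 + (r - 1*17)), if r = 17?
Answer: -54390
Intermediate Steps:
(168 + 54)*(-245 + (r - 1*17)) = (168 + 54)*(-245 + (17 - 1*17)) = 222*(-245 + (17 - 17)) = 222*(-245 + 0) = 222*(-245) = -54390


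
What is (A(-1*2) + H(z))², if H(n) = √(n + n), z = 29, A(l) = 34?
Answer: (34 + √58)² ≈ 1731.9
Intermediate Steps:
H(n) = √2*√n (H(n) = √(2*n) = √2*√n)
(A(-1*2) + H(z))² = (34 + √2*√29)² = (34 + √58)²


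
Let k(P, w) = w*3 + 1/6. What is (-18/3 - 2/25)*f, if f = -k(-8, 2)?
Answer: 2812/75 ≈ 37.493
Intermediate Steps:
k(P, w) = 1/6 + 3*w (k(P, w) = 3*w + 1*(1/6) = 3*w + 1/6 = 1/6 + 3*w)
f = -37/6 (f = -(1/6 + 3*2) = -(1/6 + 6) = -1*37/6 = -37/6 ≈ -6.1667)
(-18/3 - 2/25)*f = (-18/3 - 2/25)*(-37/6) = (-18*1/3 - 2*1/25)*(-37/6) = (-6 - 2/25)*(-37/6) = -152/25*(-37/6) = 2812/75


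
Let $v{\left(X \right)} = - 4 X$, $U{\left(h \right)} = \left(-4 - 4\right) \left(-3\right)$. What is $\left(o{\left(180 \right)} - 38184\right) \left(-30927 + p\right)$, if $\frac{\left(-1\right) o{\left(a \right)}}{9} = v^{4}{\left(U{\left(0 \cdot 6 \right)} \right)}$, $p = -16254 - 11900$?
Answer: $45164475649128$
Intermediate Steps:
$U{\left(h \right)} = 24$ ($U{\left(h \right)} = \left(-8\right) \left(-3\right) = 24$)
$p = -28154$
$o{\left(a \right)} = -764411904$ ($o{\left(a \right)} = - 9 \left(\left(-4\right) 24\right)^{4} = - 9 \left(-96\right)^{4} = \left(-9\right) 84934656 = -764411904$)
$\left(o{\left(180 \right)} - 38184\right) \left(-30927 + p\right) = \left(-764411904 - 38184\right) \left(-30927 - 28154\right) = \left(-764450088\right) \left(-59081\right) = 45164475649128$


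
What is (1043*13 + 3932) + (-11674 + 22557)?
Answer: 28374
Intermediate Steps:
(1043*13 + 3932) + (-11674 + 22557) = (13559 + 3932) + 10883 = 17491 + 10883 = 28374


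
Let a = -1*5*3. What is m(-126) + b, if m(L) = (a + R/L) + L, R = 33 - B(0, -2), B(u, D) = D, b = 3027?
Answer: 51943/18 ≈ 2885.7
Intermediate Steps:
R = 35 (R = 33 - 1*(-2) = 33 + 2 = 35)
a = -15 (a = -5*3 = -15)
m(L) = -15 + L + 35/L (m(L) = (-15 + 35/L) + L = -15 + L + 35/L)
m(-126) + b = (-15 - 126 + 35/(-126)) + 3027 = (-15 - 126 + 35*(-1/126)) + 3027 = (-15 - 126 - 5/18) + 3027 = -2543/18 + 3027 = 51943/18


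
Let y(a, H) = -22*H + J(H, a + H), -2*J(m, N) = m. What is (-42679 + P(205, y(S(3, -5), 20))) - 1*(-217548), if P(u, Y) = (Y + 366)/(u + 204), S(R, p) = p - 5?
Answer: 71521337/409 ≈ 1.7487e+5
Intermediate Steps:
S(R, p) = -5 + p
J(m, N) = -m/2
y(a, H) = -45*H/2 (y(a, H) = -22*H - H/2 = -45*H/2)
P(u, Y) = (366 + Y)/(204 + u)
(-42679 + P(205, y(S(3, -5), 20))) - 1*(-217548) = (-42679 + (366 - 45/2*20)/(204 + 205)) - 1*(-217548) = (-42679 + (366 - 450)/409) + 217548 = (-42679 + (1/409)*(-84)) + 217548 = (-42679 - 84/409) + 217548 = -17455795/409 + 217548 = 71521337/409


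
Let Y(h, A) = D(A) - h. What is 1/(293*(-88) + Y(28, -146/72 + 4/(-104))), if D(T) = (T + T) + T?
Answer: -156/4027639 ≈ -3.8732e-5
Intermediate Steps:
D(T) = 3*T (D(T) = 2*T + T = 3*T)
Y(h, A) = -h + 3*A (Y(h, A) = 3*A - h = -h + 3*A)
1/(293*(-88) + Y(28, -146/72 + 4/(-104))) = 1/(293*(-88) + (-1*28 + 3*(-146/72 + 4/(-104)))) = 1/(-25784 + (-28 + 3*(-146*1/72 + 4*(-1/104)))) = 1/(-25784 + (-28 + 3*(-73/36 - 1/26))) = 1/(-25784 + (-28 + 3*(-967/468))) = 1/(-25784 + (-28 - 967/156)) = 1/(-25784 - 5335/156) = 1/(-4027639/156) = -156/4027639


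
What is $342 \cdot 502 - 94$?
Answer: $171590$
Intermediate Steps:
$342 \cdot 502 - 94 = 171684 - 94 = 171590$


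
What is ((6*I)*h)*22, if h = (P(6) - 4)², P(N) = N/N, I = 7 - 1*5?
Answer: 2376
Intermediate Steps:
I = 2 (I = 7 - 5 = 2)
P(N) = 1
h = 9 (h = (1 - 4)² = (-3)² = 9)
((6*I)*h)*22 = ((6*2)*9)*22 = (12*9)*22 = 108*22 = 2376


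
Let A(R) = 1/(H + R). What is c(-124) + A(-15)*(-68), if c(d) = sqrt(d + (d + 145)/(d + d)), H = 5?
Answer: 34/5 + I*sqrt(1907926)/124 ≈ 6.8 + 11.139*I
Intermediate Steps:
A(R) = 1/(5 + R)
c(d) = sqrt(d + (145 + d)/(2*d)) (c(d) = sqrt(d + (145 + d)/((2*d))) = sqrt(d + (145 + d)*(1/(2*d))) = sqrt(d + (145 + d)/(2*d)))
c(-124) + A(-15)*(-68) = sqrt(2 + 4*(-124) + 290/(-124))/2 - 68/(5 - 15) = sqrt(2 - 496 + 290*(-1/124))/2 - 68/(-10) = sqrt(2 - 496 - 145/62)/2 - 1/10*(-68) = sqrt(-30773/62)/2 + 34/5 = (I*sqrt(1907926)/62)/2 + 34/5 = I*sqrt(1907926)/124 + 34/5 = 34/5 + I*sqrt(1907926)/124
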